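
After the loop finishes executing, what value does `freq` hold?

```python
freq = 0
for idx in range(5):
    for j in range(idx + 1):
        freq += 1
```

Let's trace through this code step by step.

Initialize: freq = 0
Entering loop: for idx in range(5):
After iteration 1: idx = 0, freq = 1, j = 0
After iteration 2: idx = 1, freq = 3, j = 1
After iteration 3: idx = 2, freq = 6, j = 2
After iteration 4: idx = 3, freq = 10, j = 3
After iteration 5: idx = 4, freq = 15, j = 4
Loop ends.

Final answer: 15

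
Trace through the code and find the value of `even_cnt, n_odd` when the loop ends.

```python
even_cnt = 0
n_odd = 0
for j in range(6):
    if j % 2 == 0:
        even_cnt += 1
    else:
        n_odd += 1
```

Let's trace through this code step by step.

Initialize: even_cnt = 0
Initialize: n_odd = 0
Entering loop: for j in range(6):
After iteration 1: j = 0, even_cnt = 1, n_odd = 0
After iteration 2: j = 1, even_cnt = 1, n_odd = 1
After iteration 3: j = 2, even_cnt = 2, n_odd = 1
After iteration 4: j = 3, even_cnt = 2, n_odd = 2
After iteration 5: j = 4, even_cnt = 3, n_odd = 2
After iteration 6: j = 5, even_cnt = 3, n_odd = 3
Loop ends.

Final answer: 3, 3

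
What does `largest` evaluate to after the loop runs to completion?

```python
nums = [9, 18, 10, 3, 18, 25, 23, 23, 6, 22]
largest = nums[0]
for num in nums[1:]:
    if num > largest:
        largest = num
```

Let's trace through this code step by step.

Initialize: nums = [9, 18, 10, 3, 18, 25, 23, 23, 6, 22]
Initialize: largest = 9
Entering loop: for num in nums[1:]:
After iteration 1: num = 18, largest = 18
After iteration 2: num = 10, largest = 18
After iteration 3: num = 3, largest = 18
After iteration 4: num = 18, largest = 18
After iteration 5: num = 25, largest = 25
After iteration 6: num = 23, largest = 25
After iteration 7: num = 23, largest = 25
After iteration 8: num = 6, largest = 25
After iteration 9: num = 22, largest = 25
Loop ends.

Final answer: 25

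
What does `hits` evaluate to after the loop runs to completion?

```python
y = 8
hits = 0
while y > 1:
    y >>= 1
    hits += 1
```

Let's trace through this code step by step.

Initialize: y = 8
Initialize: hits = 0
Entering loop: while y > 1:
After iteration 1: y = 4, hits = 1
After iteration 2: y = 2, hits = 2
After iteration 3: y = 1, hits = 3
Loop ends.

Final answer: 3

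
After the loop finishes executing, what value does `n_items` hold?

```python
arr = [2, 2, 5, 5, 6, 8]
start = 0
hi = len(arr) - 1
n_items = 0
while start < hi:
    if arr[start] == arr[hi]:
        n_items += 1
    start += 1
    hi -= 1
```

Let's trace through this code step by step.

Initialize: arr = [2, 2, 5, 5, 6, 8]
Initialize: start = 0
Initialize: hi = 5
Initialize: n_items = 0
Entering loop: while start < hi:
After iteration 1: start = 1, hi = 4, n_items = 0
After iteration 2: start = 2, hi = 3, n_items = 0
After iteration 3: start = 3, hi = 2, n_items = 1
Loop ends.

Final answer: 1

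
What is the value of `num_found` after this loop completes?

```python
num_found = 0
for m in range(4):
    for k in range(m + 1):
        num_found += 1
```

Let's trace through this code step by step.

Initialize: num_found = 0
Entering loop: for m in range(4):
After iteration 1: m = 0, num_found = 1, k = 0
After iteration 2: m = 1, num_found = 3, k = 1
After iteration 3: m = 2, num_found = 6, k = 2
After iteration 4: m = 3, num_found = 10, k = 3
Loop ends.

Final answer: 10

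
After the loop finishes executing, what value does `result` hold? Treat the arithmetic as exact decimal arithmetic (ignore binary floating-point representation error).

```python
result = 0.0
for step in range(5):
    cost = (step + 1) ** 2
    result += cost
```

Let's trace through this code step by step.

Initialize: result = 0.0
Entering loop: for step in range(5):
After iteration 1: step = 0, result = 1.0, cost = 1
After iteration 2: step = 1, result = 5.0, cost = 4
After iteration 3: step = 2, result = 14.0, cost = 9
After iteration 4: step = 3, result = 30.0, cost = 16
After iteration 5: step = 4, result = 55.0, cost = 25
Loop ends.

Final answer: 55.0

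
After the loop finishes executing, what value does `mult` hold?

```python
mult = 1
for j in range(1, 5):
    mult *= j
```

Let's trace through this code step by step.

Initialize: mult = 1
Entering loop: for j in range(1, 5):
After iteration 1: j = 1, mult = 1
After iteration 2: j = 2, mult = 2
After iteration 3: j = 3, mult = 6
After iteration 4: j = 4, mult = 24
Loop ends.

Final answer: 24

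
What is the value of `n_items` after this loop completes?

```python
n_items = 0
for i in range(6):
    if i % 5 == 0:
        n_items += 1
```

Let's trace through this code step by step.

Initialize: n_items = 0
Entering loop: for i in range(6):
After iteration 1: i = 0, n_items = 1
After iteration 2: i = 1, n_items = 1
After iteration 3: i = 2, n_items = 1
After iteration 4: i = 3, n_items = 1
After iteration 5: i = 4, n_items = 1
After iteration 6: i = 5, n_items = 2
Loop ends.

Final answer: 2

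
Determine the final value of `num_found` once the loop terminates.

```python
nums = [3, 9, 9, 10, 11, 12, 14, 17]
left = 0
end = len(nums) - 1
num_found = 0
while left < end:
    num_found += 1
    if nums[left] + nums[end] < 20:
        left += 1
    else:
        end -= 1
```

Let's trace through this code step by step.

Initialize: nums = [3, 9, 9, 10, 11, 12, 14, 17]
Initialize: left = 0
Initialize: end = 7
Initialize: num_found = 0
Entering loop: while left < end:
After iteration 1: left = 0, end = 6, num_found = 1
After iteration 2: left = 1, end = 6, num_found = 2
After iteration 3: left = 1, end = 5, num_found = 3
After iteration 4: left = 1, end = 4, num_found = 4
After iteration 5: left = 1, end = 3, num_found = 5
After iteration 6: left = 2, end = 3, num_found = 6
After iteration 7: left = 3, end = 3, num_found = 7
Loop ends.

Final answer: 7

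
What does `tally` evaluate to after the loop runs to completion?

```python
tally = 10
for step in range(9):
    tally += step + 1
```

Let's trace through this code step by step.

Initialize: tally = 10
Entering loop: for step in range(9):
After iteration 1: step = 0, tally = 11
After iteration 2: step = 1, tally = 13
After iteration 3: step = 2, tally = 16
After iteration 4: step = 3, tally = 20
After iteration 5: step = 4, tally = 25
After iteration 6: step = 5, tally = 31
After iteration 7: step = 6, tally = 38
After iteration 8: step = 7, tally = 46
After iteration 9: step = 8, tally = 55
Loop ends.

Final answer: 55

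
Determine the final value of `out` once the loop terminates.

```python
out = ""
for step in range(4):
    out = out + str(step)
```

Let's trace through this code step by step.

Initialize: out = ''
Entering loop: for step in range(4):
After iteration 1: step = 0, out = '0'
After iteration 2: step = 1, out = '01'
After iteration 3: step = 2, out = '012'
After iteration 4: step = 3, out = '0123'
Loop ends.

Final answer: '0123'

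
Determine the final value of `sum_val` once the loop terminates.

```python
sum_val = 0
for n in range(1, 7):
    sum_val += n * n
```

Let's trace through this code step by step.

Initialize: sum_val = 0
Entering loop: for n in range(1, 7):
After iteration 1: n = 1, sum_val = 1
After iteration 2: n = 2, sum_val = 5
After iteration 3: n = 3, sum_val = 14
After iteration 4: n = 4, sum_val = 30
After iteration 5: n = 5, sum_val = 55
After iteration 6: n = 6, sum_val = 91
Loop ends.

Final answer: 91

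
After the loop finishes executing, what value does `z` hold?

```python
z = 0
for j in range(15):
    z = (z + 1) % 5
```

Let's trace through this code step by step.

Initialize: z = 0
Entering loop: for j in range(15):
After iteration 1: j = 0, z = 1
After iteration 2: j = 1, z = 2
After iteration 3: j = 2, z = 3
After iteration 4: j = 3, z = 4
After iteration 5: j = 4, z = 0
After iteration 6: j = 5, z = 1
After iteration 7: j = 6, z = 2
After iteration 8: j = 7, z = 3
After iteration 9: j = 8, z = 4
After iteration 10: j = 9, z = 0
After iteration 11: j = 10, z = 1
After iteration 12: j = 11, z = 2
After iteration 13: j = 12, z = 3
After iteration 14: j = 13, z = 4
After iteration 15: j = 14, z = 0
Loop ends.

Final answer: 0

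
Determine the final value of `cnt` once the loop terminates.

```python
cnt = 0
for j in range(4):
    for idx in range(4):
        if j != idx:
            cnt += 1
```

Let's trace through this code step by step.

Initialize: cnt = 0
Entering loop: for j in range(4):
After iteration 1: j = 0, cnt = 3
After iteration 2: j = 1, cnt = 6
After iteration 3: j = 2, cnt = 9
After iteration 4: j = 3, cnt = 12
Loop ends.

Final answer: 12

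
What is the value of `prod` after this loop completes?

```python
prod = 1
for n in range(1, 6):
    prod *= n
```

Let's trace through this code step by step.

Initialize: prod = 1
Entering loop: for n in range(1, 6):
After iteration 1: n = 1, prod = 1
After iteration 2: n = 2, prod = 2
After iteration 3: n = 3, prod = 6
After iteration 4: n = 4, prod = 24
After iteration 5: n = 5, prod = 120
Loop ends.

Final answer: 120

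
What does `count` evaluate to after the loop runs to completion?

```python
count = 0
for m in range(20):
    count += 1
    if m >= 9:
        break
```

Let's trace through this code step by step.

Initialize: count = 0
Entering loop: for m in range(20):
After iteration 1: m = 0, count = 1
After iteration 2: m = 1, count = 2
After iteration 3: m = 2, count = 3
After iteration 4: m = 3, count = 4
After iteration 5: m = 4, count = 5
After iteration 6: m = 5, count = 6
After iteration 7: m = 6, count = 7
After iteration 8: m = 7, count = 8
After iteration 9: m = 8, count = 9
After iteration 10: m = 9, count = 10
Loop ends.

Final answer: 10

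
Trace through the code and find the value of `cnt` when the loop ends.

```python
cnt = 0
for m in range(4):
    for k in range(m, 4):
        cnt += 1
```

Let's trace through this code step by step.

Initialize: cnt = 0
Entering loop: for m in range(4):
After iteration 1: m = 0, cnt = 4
After iteration 2: m = 1, cnt = 7
After iteration 3: m = 2, cnt = 9
After iteration 4: m = 3, cnt = 10
Loop ends.

Final answer: 10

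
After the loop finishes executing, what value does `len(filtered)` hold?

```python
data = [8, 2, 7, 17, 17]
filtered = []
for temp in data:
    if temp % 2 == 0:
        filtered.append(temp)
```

Let's trace through this code step by step.

Initialize: data = [8, 2, 7, 17, 17]
Initialize: filtered = []
Entering loop: for temp in data:
After iteration 1: temp = 8, filtered = [8]
After iteration 2: temp = 2, filtered = [8, 2]
After iteration 3: temp = 7, filtered = [8, 2]
After iteration 4: temp = 17, filtered = [8, 2]
After iteration 5: temp = 17, filtered = [8, 2]
Loop ends.
len(filtered) = 2

Final answer: 2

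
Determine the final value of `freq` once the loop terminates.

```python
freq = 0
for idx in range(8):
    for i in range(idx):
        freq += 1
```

Let's trace through this code step by step.

Initialize: freq = 0
Entering loop: for idx in range(8):
After iteration 1: idx = 0, freq = 0
After iteration 2: idx = 1, freq = 1, i = 0
After iteration 3: idx = 2, freq = 3, i = 1
After iteration 4: idx = 3, freq = 6, i = 2
After iteration 5: idx = 4, freq = 10, i = 3
After iteration 6: idx = 5, freq = 15, i = 4
After iteration 7: idx = 6, freq = 21, i = 5
After iteration 8: idx = 7, freq = 28, i = 6
Loop ends.

Final answer: 28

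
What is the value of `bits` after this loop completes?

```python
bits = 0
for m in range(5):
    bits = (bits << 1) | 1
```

Let's trace through this code step by step.

Initialize: bits = 0
Entering loop: for m in range(5):
After iteration 1: m = 0, bits = 1
After iteration 2: m = 1, bits = 3
After iteration 3: m = 2, bits = 7
After iteration 4: m = 3, bits = 15
After iteration 5: m = 4, bits = 31
Loop ends.

Final answer: 31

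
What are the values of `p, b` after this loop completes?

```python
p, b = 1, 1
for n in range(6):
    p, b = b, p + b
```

Let's trace through this code step by step.

Initialize: p = 1
Initialize: b = 1
Entering loop: for n in range(6):
After iteration 1: n = 0, p = 1, b = 2
After iteration 2: n = 1, p = 2, b = 3
After iteration 3: n = 2, p = 3, b = 5
After iteration 4: n = 3, p = 5, b = 8
After iteration 5: n = 4, p = 8, b = 13
After iteration 6: n = 5, p = 13, b = 21
Loop ends.

Final answer: 13, 21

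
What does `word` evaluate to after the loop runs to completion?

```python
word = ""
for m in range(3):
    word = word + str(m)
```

Let's trace through this code step by step.

Initialize: word = ''
Entering loop: for m in range(3):
After iteration 1: m = 0, word = '0'
After iteration 2: m = 1, word = '01'
After iteration 3: m = 2, word = '012'
Loop ends.

Final answer: '012'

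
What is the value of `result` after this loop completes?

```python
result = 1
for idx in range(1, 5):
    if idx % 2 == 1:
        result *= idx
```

Let's trace through this code step by step.

Initialize: result = 1
Entering loop: for idx in range(1, 5):
After iteration 1: idx = 1, result = 1
After iteration 2: idx = 2, result = 1
After iteration 3: idx = 3, result = 3
After iteration 4: idx = 4, result = 3
Loop ends.

Final answer: 3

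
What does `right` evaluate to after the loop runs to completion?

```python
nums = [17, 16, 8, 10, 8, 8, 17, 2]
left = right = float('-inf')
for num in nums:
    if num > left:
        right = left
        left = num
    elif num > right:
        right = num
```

Let's trace through this code step by step.

Initialize: nums = [17, 16, 8, 10, 8, 8, 17, 2]
Initialize: left = -inf
Initialize: right = -inf
Entering loop: for num in nums:
After iteration 1: num = 17, left = 17, right = -inf
After iteration 2: num = 16, left = 17, right = 16
After iteration 3: num = 8, left = 17, right = 16
After iteration 4: num = 10, left = 17, right = 16
After iteration 5: num = 8, left = 17, right = 16
After iteration 6: num = 8, left = 17, right = 16
After iteration 7: num = 17, left = 17, right = 17
After iteration 8: num = 2, left = 17, right = 17
Loop ends.

Final answer: 17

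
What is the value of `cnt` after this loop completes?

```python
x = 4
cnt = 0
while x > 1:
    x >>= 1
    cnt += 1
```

Let's trace through this code step by step.

Initialize: x = 4
Initialize: cnt = 0
Entering loop: while x > 1:
After iteration 1: x = 2, cnt = 1
After iteration 2: x = 1, cnt = 2
Loop ends.

Final answer: 2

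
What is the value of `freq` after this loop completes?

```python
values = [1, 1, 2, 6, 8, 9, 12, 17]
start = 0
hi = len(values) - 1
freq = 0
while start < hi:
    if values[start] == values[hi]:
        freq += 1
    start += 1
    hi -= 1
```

Let's trace through this code step by step.

Initialize: values = [1, 1, 2, 6, 8, 9, 12, 17]
Initialize: start = 0
Initialize: hi = 7
Initialize: freq = 0
Entering loop: while start < hi:
After iteration 1: start = 1, hi = 6, freq = 0
After iteration 2: start = 2, hi = 5, freq = 0
After iteration 3: start = 3, hi = 4, freq = 0
After iteration 4: start = 4, hi = 3, freq = 0
Loop ends.

Final answer: 0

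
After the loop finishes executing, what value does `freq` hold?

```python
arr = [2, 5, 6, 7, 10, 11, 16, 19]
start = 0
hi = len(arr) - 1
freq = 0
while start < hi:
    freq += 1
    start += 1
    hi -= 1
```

Let's trace through this code step by step.

Initialize: arr = [2, 5, 6, 7, 10, 11, 16, 19]
Initialize: start = 0
Initialize: hi = 7
Initialize: freq = 0
Entering loop: while start < hi:
After iteration 1: start = 1, hi = 6, freq = 1
After iteration 2: start = 2, hi = 5, freq = 2
After iteration 3: start = 3, hi = 4, freq = 3
After iteration 4: start = 4, hi = 3, freq = 4
Loop ends.

Final answer: 4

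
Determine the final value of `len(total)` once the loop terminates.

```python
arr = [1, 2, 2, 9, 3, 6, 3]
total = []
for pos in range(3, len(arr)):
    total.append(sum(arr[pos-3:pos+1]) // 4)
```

Let's trace through this code step by step.

Initialize: arr = [1, 2, 2, 9, 3, 6, 3]
Initialize: total = []
Entering loop: for pos in range(3, len(arr)):
After iteration 1: pos = 3, total = [3]
After iteration 2: pos = 4, total = [3, 4]
After iteration 3: pos = 5, total = [3, 4, 5]
After iteration 4: pos = 6, total = [3, 4, 5, 5]
Loop ends.
len(total) = 4

Final answer: 4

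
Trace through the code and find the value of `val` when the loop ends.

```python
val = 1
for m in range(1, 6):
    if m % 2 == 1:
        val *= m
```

Let's trace through this code step by step.

Initialize: val = 1
Entering loop: for m in range(1, 6):
After iteration 1: m = 1, val = 1
After iteration 2: m = 2, val = 1
After iteration 3: m = 3, val = 3
After iteration 4: m = 4, val = 3
After iteration 5: m = 5, val = 15
Loop ends.

Final answer: 15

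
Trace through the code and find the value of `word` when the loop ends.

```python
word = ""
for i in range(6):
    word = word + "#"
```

Let's trace through this code step by step.

Initialize: word = ''
Entering loop: for i in range(6):
After iteration 1: i = 0, word = '#'
After iteration 2: i = 1, word = '##'
After iteration 3: i = 2, word = '###'
After iteration 4: i = 3, word = '####'
After iteration 5: i = 4, word = '#####'
After iteration 6: i = 5, word = '######'
Loop ends.

Final answer: '######'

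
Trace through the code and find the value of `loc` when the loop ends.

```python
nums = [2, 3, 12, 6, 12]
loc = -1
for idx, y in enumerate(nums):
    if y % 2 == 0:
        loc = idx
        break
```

Let's trace through this code step by step.

Initialize: nums = [2, 3, 12, 6, 12]
Initialize: loc = -1
Entering loop: for idx, y in enumerate(nums):
After iteration 1: idx = 0, y = 2, loc = 0
Loop ends.

Final answer: 0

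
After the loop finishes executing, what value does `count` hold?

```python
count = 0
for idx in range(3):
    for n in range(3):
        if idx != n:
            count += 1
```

Let's trace through this code step by step.

Initialize: count = 0
Entering loop: for idx in range(3):
After iteration 1: idx = 0, count = 2
After iteration 2: idx = 1, count = 4
After iteration 3: idx = 2, count = 6
Loop ends.

Final answer: 6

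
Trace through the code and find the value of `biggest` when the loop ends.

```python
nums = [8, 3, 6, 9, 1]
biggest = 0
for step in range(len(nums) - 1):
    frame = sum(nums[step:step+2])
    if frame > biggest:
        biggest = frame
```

Let's trace through this code step by step.

Initialize: nums = [8, 3, 6, 9, 1]
Initialize: biggest = 0
Entering loop: for step in range(len(nums) - 1):
After iteration 1: step = 0, biggest = 11, frame = 11
After iteration 2: step = 1, biggest = 11, frame = 9
After iteration 3: step = 2, biggest = 15, frame = 15
After iteration 4: step = 3, biggest = 15, frame = 10
Loop ends.

Final answer: 15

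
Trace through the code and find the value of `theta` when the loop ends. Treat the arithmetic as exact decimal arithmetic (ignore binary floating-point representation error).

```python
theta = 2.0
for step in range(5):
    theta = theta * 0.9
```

Let's trace through this code step by step.

Initialize: theta = 2.0
Entering loop: for step in range(5):
After iteration 1: step = 0, theta = 1.8
After iteration 2: step = 1, theta = 1.62
After iteration 3: step = 2, theta = 1.458
After iteration 4: step = 3, theta = 1.3122
After iteration 5: step = 4, theta = 1.18098
Loop ends.

Final answer: 1.18098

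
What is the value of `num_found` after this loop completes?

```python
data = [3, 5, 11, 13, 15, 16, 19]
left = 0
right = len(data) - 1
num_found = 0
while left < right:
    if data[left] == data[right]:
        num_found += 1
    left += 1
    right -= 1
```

Let's trace through this code step by step.

Initialize: data = [3, 5, 11, 13, 15, 16, 19]
Initialize: left = 0
Initialize: right = 6
Initialize: num_found = 0
Entering loop: while left < right:
After iteration 1: left = 1, right = 5, num_found = 0
After iteration 2: left = 2, right = 4, num_found = 0
After iteration 3: left = 3, right = 3, num_found = 0
Loop ends.

Final answer: 0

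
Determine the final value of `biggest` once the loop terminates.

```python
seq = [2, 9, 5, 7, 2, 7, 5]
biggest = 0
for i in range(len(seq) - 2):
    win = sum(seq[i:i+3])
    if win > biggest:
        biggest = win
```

Let's trace through this code step by step.

Initialize: seq = [2, 9, 5, 7, 2, 7, 5]
Initialize: biggest = 0
Entering loop: for i in range(len(seq) - 2):
After iteration 1: i = 0, biggest = 16, win = 16
After iteration 2: i = 1, biggest = 21, win = 21
After iteration 3: i = 2, biggest = 21, win = 14
After iteration 4: i = 3, biggest = 21, win = 16
After iteration 5: i = 4, biggest = 21, win = 14
Loop ends.

Final answer: 21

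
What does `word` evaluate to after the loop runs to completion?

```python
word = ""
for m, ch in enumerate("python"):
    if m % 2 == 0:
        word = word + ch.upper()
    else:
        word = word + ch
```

Let's trace through this code step by step.

Initialize: word = ''
Entering loop: for m, ch in enumerate("python"):
After iteration 1: m = 0, ch = 'p', word = 'P'
After iteration 2: m = 1, ch = 'y', word = 'Py'
After iteration 3: m = 2, ch = 't', word = 'PyT'
After iteration 4: m = 3, ch = 'h', word = 'PyTh'
After iteration 5: m = 4, ch = 'o', word = 'PyThO'
After iteration 6: m = 5, ch = 'n', word = 'PyThOn'
Loop ends.

Final answer: 'PyThOn'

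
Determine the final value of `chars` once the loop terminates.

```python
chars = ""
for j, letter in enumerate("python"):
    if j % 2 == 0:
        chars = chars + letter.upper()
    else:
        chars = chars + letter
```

Let's trace through this code step by step.

Initialize: chars = ''
Entering loop: for j, letter in enumerate("python"):
After iteration 1: j = 0, letter = 'p', chars = 'P'
After iteration 2: j = 1, letter = 'y', chars = 'Py'
After iteration 3: j = 2, letter = 't', chars = 'PyT'
After iteration 4: j = 3, letter = 'h', chars = 'PyTh'
After iteration 5: j = 4, letter = 'o', chars = 'PyThO'
After iteration 6: j = 5, letter = 'n', chars = 'PyThOn'
Loop ends.

Final answer: 'PyThOn'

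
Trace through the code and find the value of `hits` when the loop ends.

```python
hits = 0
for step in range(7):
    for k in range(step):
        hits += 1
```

Let's trace through this code step by step.

Initialize: hits = 0
Entering loop: for step in range(7):
After iteration 1: step = 0, hits = 0
After iteration 2: step = 1, hits = 1, k = 0
After iteration 3: step = 2, hits = 3, k = 1
After iteration 4: step = 3, hits = 6, k = 2
After iteration 5: step = 4, hits = 10, k = 3
After iteration 6: step = 5, hits = 15, k = 4
After iteration 7: step = 6, hits = 21, k = 5
Loop ends.

Final answer: 21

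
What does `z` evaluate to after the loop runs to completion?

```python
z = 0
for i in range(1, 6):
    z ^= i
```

Let's trace through this code step by step.

Initialize: z = 0
Entering loop: for i in range(1, 6):
After iteration 1: i = 1, z = 1
After iteration 2: i = 2, z = 3
After iteration 3: i = 3, z = 0
After iteration 4: i = 4, z = 4
After iteration 5: i = 5, z = 1
Loop ends.

Final answer: 1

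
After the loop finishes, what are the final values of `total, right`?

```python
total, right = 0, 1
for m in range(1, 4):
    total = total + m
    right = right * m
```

Let's trace through this code step by step.

Initialize: total = 0
Initialize: right = 1
Entering loop: for m in range(1, 4):
After iteration 1: m = 1, total = 1, right = 1
After iteration 2: m = 2, total = 3, right = 2
After iteration 3: m = 3, total = 6, right = 6
Loop ends.

Final answer: 6, 6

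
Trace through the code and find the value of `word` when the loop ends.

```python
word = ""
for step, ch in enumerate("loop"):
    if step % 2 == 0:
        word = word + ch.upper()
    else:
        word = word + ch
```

Let's trace through this code step by step.

Initialize: word = ''
Entering loop: for step, ch in enumerate("loop"):
After iteration 1: step = 0, ch = 'l', word = 'L'
After iteration 2: step = 1, ch = 'o', word = 'Lo'
After iteration 3: step = 2, ch = 'o', word = 'LoO'
After iteration 4: step = 3, ch = 'p', word = 'LoOp'
Loop ends.

Final answer: 'LoOp'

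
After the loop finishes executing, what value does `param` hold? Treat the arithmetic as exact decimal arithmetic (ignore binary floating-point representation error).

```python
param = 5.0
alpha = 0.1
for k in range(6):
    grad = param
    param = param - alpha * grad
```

Let's trace through this code step by step.

Initialize: param = 5.0
Initialize: alpha = 0.1
Entering loop: for k in range(6):
After iteration 1: k = 0, param = 4.5, grad = 5.0
After iteration 2: k = 1, param = 4.05, grad = 4.5
After iteration 3: k = 2, param = 3.645, grad = 4.05
After iteration 4: k = 3, param = 3.2805, grad = 3.645
After iteration 5: k = 4, param = 2.95245, grad = 3.2805
After iteration 6: k = 5, param = 2.657205, grad = 2.95245
Loop ends.

Final answer: 2.657205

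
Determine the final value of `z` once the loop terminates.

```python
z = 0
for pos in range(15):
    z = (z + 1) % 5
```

Let's trace through this code step by step.

Initialize: z = 0
Entering loop: for pos in range(15):
After iteration 1: pos = 0, z = 1
After iteration 2: pos = 1, z = 2
After iteration 3: pos = 2, z = 3
After iteration 4: pos = 3, z = 4
After iteration 5: pos = 4, z = 0
After iteration 6: pos = 5, z = 1
After iteration 7: pos = 6, z = 2
After iteration 8: pos = 7, z = 3
After iteration 9: pos = 8, z = 4
After iteration 10: pos = 9, z = 0
After iteration 11: pos = 10, z = 1
After iteration 12: pos = 11, z = 2
After iteration 13: pos = 12, z = 3
After iteration 14: pos = 13, z = 4
After iteration 15: pos = 14, z = 0
Loop ends.

Final answer: 0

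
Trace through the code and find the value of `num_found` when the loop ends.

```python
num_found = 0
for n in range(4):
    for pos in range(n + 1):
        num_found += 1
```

Let's trace through this code step by step.

Initialize: num_found = 0
Entering loop: for n in range(4):
After iteration 1: n = 0, num_found = 1, pos = 0
After iteration 2: n = 1, num_found = 3, pos = 1
After iteration 3: n = 2, num_found = 6, pos = 2
After iteration 4: n = 3, num_found = 10, pos = 3
Loop ends.

Final answer: 10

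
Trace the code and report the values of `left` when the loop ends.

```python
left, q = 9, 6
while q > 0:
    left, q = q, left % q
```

Let's trace through this code step by step.

Initialize: left = 9
Initialize: q = 6
Entering loop: while q > 0:
After iteration 1: left = 6, q = 3
After iteration 2: left = 3, q = 0
Loop ends.

Final answer: 3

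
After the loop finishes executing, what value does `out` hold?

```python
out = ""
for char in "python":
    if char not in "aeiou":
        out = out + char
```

Let's trace through this code step by step.

Initialize: out = ''
Entering loop: for char in "python":
After iteration 1: char = 'p', out = 'p'
After iteration 2: char = 'y', out = 'py'
After iteration 3: char = 't', out = 'pyt'
After iteration 4: char = 'h', out = 'pyth'
After iteration 5: char = 'o', out = 'pyth'
After iteration 6: char = 'n', out = 'pythn'
Loop ends.

Final answer: 'pythn'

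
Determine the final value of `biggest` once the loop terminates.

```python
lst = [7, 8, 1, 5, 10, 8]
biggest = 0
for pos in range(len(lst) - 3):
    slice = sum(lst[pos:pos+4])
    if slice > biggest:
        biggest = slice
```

Let's trace through this code step by step.

Initialize: lst = [7, 8, 1, 5, 10, 8]
Initialize: biggest = 0
Entering loop: for pos in range(len(lst) - 3):
After iteration 1: pos = 0, biggest = 21, slice = 21
After iteration 2: pos = 1, biggest = 24, slice = 24
After iteration 3: pos = 2, biggest = 24, slice = 24
Loop ends.

Final answer: 24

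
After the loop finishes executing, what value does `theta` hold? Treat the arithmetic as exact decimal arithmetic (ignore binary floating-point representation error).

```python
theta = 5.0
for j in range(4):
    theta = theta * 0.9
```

Let's trace through this code step by step.

Initialize: theta = 5.0
Entering loop: for j in range(4):
After iteration 1: j = 0, theta = 4.5
After iteration 2: j = 1, theta = 4.05
After iteration 3: j = 2, theta = 3.645
After iteration 4: j = 3, theta = 3.2805
Loop ends.

Final answer: 3.2805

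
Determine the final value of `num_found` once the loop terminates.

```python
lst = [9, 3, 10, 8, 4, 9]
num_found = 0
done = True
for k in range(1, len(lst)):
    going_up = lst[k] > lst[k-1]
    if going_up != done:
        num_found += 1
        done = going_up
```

Let's trace through this code step by step.

Initialize: lst = [9, 3, 10, 8, 4, 9]
Initialize: num_found = 0
Initialize: done = True
Entering loop: for k in range(1, len(lst)):
After iteration 1: k = 1, num_found = 1, done = False, going_up = False
After iteration 2: k = 2, num_found = 2, done = True, going_up = True
After iteration 3: k = 3, num_found = 3, done = False, going_up = False
After iteration 4: k = 4, num_found = 3, done = False, going_up = False
After iteration 5: k = 5, num_found = 4, done = True, going_up = True
Loop ends.

Final answer: 4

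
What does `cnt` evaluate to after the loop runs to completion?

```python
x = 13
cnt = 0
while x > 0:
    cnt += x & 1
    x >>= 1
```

Let's trace through this code step by step.

Initialize: x = 13
Initialize: cnt = 0
Entering loop: while x > 0:
After iteration 1: x = 6, cnt = 1
After iteration 2: x = 3, cnt = 1
After iteration 3: x = 1, cnt = 2
After iteration 4: x = 0, cnt = 3
Loop ends.

Final answer: 3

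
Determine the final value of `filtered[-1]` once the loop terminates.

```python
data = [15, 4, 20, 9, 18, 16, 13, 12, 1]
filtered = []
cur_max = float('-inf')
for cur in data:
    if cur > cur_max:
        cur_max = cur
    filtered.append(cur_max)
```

Let's trace through this code step by step.

Initialize: data = [15, 4, 20, 9, 18, 16, 13, 12, 1]
Initialize: filtered = []
Initialize: cur_max = -inf
Entering loop: for cur in data:
After iteration 1: cur = 15, filtered = [15], cur_max = 15
After iteration 2: cur = 4, filtered = [15, 15], cur_max = 15
After iteration 3: cur = 20, filtered = [15, 15, 20], cur_max = 20
After iteration 4: cur = 9, filtered = [15, 15, 20, 20], cur_max = 20
After iteration 5: cur = 18, filtered = [15, 15, 20, 20, 20], cur_max = 20
After iteration 6: cur = 16, filtered = [15, 15, 20, 20, 20, 20], cur_max = 20
After iteration 7: cur = 13, filtered = [15, 15, 20, 20, 20, 20, 20], cur_max = 20
After iteration 8: cur = 12, filtered = [15, 15, 20, 20, 20, 20, 20, 20], cur_max = 20
After iteration 9: cur = 1, filtered = [15, 15, 20, 20, 20, 20, 20, 20, 20], cur_max = 20
Loop ends.
filtered[-1] = 20

Final answer: 20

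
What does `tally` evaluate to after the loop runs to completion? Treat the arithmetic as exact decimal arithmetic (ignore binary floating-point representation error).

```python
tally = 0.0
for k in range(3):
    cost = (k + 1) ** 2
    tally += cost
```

Let's trace through this code step by step.

Initialize: tally = 0.0
Entering loop: for k in range(3):
After iteration 1: k = 0, tally = 1.0, cost = 1
After iteration 2: k = 1, tally = 5.0, cost = 4
After iteration 3: k = 2, tally = 14.0, cost = 9
Loop ends.

Final answer: 14.0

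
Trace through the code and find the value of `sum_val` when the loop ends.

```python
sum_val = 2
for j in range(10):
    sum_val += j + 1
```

Let's trace through this code step by step.

Initialize: sum_val = 2
Entering loop: for j in range(10):
After iteration 1: j = 0, sum_val = 3
After iteration 2: j = 1, sum_val = 5
After iteration 3: j = 2, sum_val = 8
After iteration 4: j = 3, sum_val = 12
After iteration 5: j = 4, sum_val = 17
After iteration 6: j = 5, sum_val = 23
After iteration 7: j = 6, sum_val = 30
After iteration 8: j = 7, sum_val = 38
After iteration 9: j = 8, sum_val = 47
After iteration 10: j = 9, sum_val = 57
Loop ends.

Final answer: 57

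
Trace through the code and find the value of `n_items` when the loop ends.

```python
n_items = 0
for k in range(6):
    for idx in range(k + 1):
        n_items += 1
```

Let's trace through this code step by step.

Initialize: n_items = 0
Entering loop: for k in range(6):
After iteration 1: k = 0, n_items = 1, idx = 0
After iteration 2: k = 1, n_items = 3, idx = 1
After iteration 3: k = 2, n_items = 6, idx = 2
After iteration 4: k = 3, n_items = 10, idx = 3
After iteration 5: k = 4, n_items = 15, idx = 4
After iteration 6: k = 5, n_items = 21, idx = 5
Loop ends.

Final answer: 21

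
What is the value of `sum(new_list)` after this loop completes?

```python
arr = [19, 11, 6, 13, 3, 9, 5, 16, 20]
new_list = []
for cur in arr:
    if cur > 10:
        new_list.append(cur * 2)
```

Let's trace through this code step by step.

Initialize: arr = [19, 11, 6, 13, 3, 9, 5, 16, 20]
Initialize: new_list = []
Entering loop: for cur in arr:
After iteration 1: cur = 19, new_list = [38]
After iteration 2: cur = 11, new_list = [38, 22]
After iteration 3: cur = 6, new_list = [38, 22]
After iteration 4: cur = 13, new_list = [38, 22, 26]
After iteration 5: cur = 3, new_list = [38, 22, 26]
After iteration 6: cur = 9, new_list = [38, 22, 26]
After iteration 7: cur = 5, new_list = [38, 22, 26]
After iteration 8: cur = 16, new_list = [38, 22, 26, 32]
After iteration 9: cur = 20, new_list = [38, 22, 26, 32, 40]
Loop ends.
sum(new_list) = 158

Final answer: 158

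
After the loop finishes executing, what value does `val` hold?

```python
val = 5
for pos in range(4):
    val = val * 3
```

Let's trace through this code step by step.

Initialize: val = 5
Entering loop: for pos in range(4):
After iteration 1: pos = 0, val = 15
After iteration 2: pos = 1, val = 45
After iteration 3: pos = 2, val = 135
After iteration 4: pos = 3, val = 405
Loop ends.

Final answer: 405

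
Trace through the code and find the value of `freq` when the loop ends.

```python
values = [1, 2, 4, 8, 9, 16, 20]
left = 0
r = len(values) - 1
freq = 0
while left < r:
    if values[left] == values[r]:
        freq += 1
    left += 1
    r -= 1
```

Let's trace through this code step by step.

Initialize: values = [1, 2, 4, 8, 9, 16, 20]
Initialize: left = 0
Initialize: r = 6
Initialize: freq = 0
Entering loop: while left < r:
After iteration 1: left = 1, r = 5, freq = 0
After iteration 2: left = 2, r = 4, freq = 0
After iteration 3: left = 3, r = 3, freq = 0
Loop ends.

Final answer: 0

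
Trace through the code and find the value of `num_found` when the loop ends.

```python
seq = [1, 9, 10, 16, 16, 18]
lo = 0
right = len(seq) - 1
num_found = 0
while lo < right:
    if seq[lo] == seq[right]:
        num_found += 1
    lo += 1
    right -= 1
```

Let's trace through this code step by step.

Initialize: seq = [1, 9, 10, 16, 16, 18]
Initialize: lo = 0
Initialize: right = 5
Initialize: num_found = 0
Entering loop: while lo < right:
After iteration 1: lo = 1, right = 4, num_found = 0
After iteration 2: lo = 2, right = 3, num_found = 0
After iteration 3: lo = 3, right = 2, num_found = 0
Loop ends.

Final answer: 0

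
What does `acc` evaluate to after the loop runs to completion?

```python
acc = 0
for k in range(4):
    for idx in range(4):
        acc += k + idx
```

Let's trace through this code step by step.

Initialize: acc = 0
Entering loop: for k in range(4):
After iteration 1: k = 0, acc = 6
After iteration 2: k = 1, acc = 16
After iteration 3: k = 2, acc = 30
After iteration 4: k = 3, acc = 48
Loop ends.

Final answer: 48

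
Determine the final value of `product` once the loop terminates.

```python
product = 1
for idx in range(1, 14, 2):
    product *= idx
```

Let's trace through this code step by step.

Initialize: product = 1
Entering loop: for idx in range(1, 14, 2):
After iteration 1: idx = 1, product = 1
After iteration 2: idx = 3, product = 3
After iteration 3: idx = 5, product = 15
After iteration 4: idx = 7, product = 105
After iteration 5: idx = 9, product = 945
After iteration 6: idx = 11, product = 10395
After iteration 7: idx = 13, product = 135135
Loop ends.

Final answer: 135135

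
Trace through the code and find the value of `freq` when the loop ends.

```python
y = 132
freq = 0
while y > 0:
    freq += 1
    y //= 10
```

Let's trace through this code step by step.

Initialize: y = 132
Initialize: freq = 0
Entering loop: while y > 0:
After iteration 1: y = 13, freq = 1
After iteration 2: y = 1, freq = 2
After iteration 3: y = 0, freq = 3
Loop ends.

Final answer: 3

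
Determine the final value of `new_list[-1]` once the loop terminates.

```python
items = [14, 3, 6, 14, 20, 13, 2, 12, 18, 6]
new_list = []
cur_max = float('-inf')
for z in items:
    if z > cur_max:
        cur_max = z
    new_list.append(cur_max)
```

Let's trace through this code step by step.

Initialize: items = [14, 3, 6, 14, 20, 13, 2, 12, 18, 6]
Initialize: new_list = []
Initialize: cur_max = -inf
Entering loop: for z in items:
After iteration 1: z = 14, new_list = [14], cur_max = 14
After iteration 2: z = 3, new_list = [14, 14], cur_max = 14
After iteration 3: z = 6, new_list = [14, 14, 14], cur_max = 14
After iteration 4: z = 14, new_list = [14, 14, 14, 14], cur_max = 14
After iteration 5: z = 20, new_list = [14, 14, 14, 14, 20], cur_max = 20
After iteration 6: z = 13, new_list = [14, 14, 14, 14, 20, 20], cur_max = 20
After iteration 7: z = 2, new_list = [14, 14, 14, 14, 20, 20, 20], cur_max = 20
After iteration 8: z = 12, new_list = [14, 14, 14, 14, 20, 20, 20, 20], cur_max = 20
After iteration 9: z = 18, new_list = [14, 14, 14, 14, 20, 20, 20, 20, 20], cur_max = 20
After iteration 10: z = 6, new_list = [14, 14, 14, 14, 20, 20, 20, 20, 20, 20], cur_max = 20
Loop ends.
new_list[-1] = 20

Final answer: 20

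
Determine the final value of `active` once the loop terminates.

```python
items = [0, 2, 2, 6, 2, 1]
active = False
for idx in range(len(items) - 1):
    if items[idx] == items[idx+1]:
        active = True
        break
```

Let's trace through this code step by step.

Initialize: items = [0, 2, 2, 6, 2, 1]
Initialize: active = False
Entering loop: for idx in range(len(items) - 1):
After iteration 1: idx = 0, active = False
After iteration 2: idx = 1, active = True
Loop ends.

Final answer: True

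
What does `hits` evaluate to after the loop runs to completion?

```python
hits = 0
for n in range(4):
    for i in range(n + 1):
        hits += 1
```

Let's trace through this code step by step.

Initialize: hits = 0
Entering loop: for n in range(4):
After iteration 1: n = 0, hits = 1, i = 0
After iteration 2: n = 1, hits = 3, i = 1
After iteration 3: n = 2, hits = 6, i = 2
After iteration 4: n = 3, hits = 10, i = 3
Loop ends.

Final answer: 10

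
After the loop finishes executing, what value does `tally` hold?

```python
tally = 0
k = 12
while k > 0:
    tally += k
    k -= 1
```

Let's trace through this code step by step.

Initialize: tally = 0
Initialize: k = 12
Entering loop: while k > 0:
After iteration 1: tally = 12, k = 11
After iteration 2: tally = 23, k = 10
After iteration 3: tally = 33, k = 9
After iteration 4: tally = 42, k = 8
After iteration 5: tally = 50, k = 7
After iteration 6: tally = 57, k = 6
After iteration 7: tally = 63, k = 5
After iteration 8: tally = 68, k = 4
After iteration 9: tally = 72, k = 3
After iteration 10: tally = 75, k = 2
After iteration 11: tally = 77, k = 1
After iteration 12: tally = 78, k = 0
Loop ends.

Final answer: 78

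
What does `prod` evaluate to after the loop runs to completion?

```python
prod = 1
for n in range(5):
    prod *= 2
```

Let's trace through this code step by step.

Initialize: prod = 1
Entering loop: for n in range(5):
After iteration 1: n = 0, prod = 2
After iteration 2: n = 1, prod = 4
After iteration 3: n = 2, prod = 8
After iteration 4: n = 3, prod = 16
After iteration 5: n = 4, prod = 32
Loop ends.

Final answer: 32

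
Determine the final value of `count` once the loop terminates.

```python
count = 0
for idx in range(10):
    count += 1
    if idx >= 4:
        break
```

Let's trace through this code step by step.

Initialize: count = 0
Entering loop: for idx in range(10):
After iteration 1: idx = 0, count = 1
After iteration 2: idx = 1, count = 2
After iteration 3: idx = 2, count = 3
After iteration 4: idx = 3, count = 4
After iteration 5: idx = 4, count = 5
Loop ends.

Final answer: 5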